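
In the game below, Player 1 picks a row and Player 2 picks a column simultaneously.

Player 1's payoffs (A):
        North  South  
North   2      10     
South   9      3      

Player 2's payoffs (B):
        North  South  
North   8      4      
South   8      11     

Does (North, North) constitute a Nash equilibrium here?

Holding Player 2 at North: Player 1 gets 2 from North but could get 9 by switching to South. Player 1 has a profitable deviation.

No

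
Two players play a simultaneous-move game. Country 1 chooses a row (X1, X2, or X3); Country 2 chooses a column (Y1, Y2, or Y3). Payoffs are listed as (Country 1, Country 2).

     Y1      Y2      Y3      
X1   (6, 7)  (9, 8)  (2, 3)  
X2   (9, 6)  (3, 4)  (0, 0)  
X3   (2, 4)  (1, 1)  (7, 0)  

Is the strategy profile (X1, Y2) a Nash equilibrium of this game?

Holding Country 2 at Y2: Country 1 gets 9 from X1, versus 3 from X2, 1 from X3. No profitable deviation for Country 1.
Holding Country 1 at X1: Country 2 gets 8 from Y2, versus 7 from Y1, 3 from Y3. No profitable deviation for Country 2 either.

Yes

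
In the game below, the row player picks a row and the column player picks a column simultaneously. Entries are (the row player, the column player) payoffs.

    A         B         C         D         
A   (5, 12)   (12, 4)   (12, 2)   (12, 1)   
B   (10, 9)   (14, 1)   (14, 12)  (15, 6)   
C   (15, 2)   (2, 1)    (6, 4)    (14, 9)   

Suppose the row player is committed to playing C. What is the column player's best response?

D

With the row player fixed at C, the column player's payoffs are: A → 2, B → 1, C → 4, D → 9.
The maximum is 9, achieved by D.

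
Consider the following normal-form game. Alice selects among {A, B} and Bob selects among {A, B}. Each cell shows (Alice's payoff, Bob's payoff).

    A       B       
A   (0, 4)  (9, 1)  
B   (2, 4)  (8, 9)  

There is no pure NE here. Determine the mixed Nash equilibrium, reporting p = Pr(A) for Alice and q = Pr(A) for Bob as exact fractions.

p = 5/8, q = 1/3

Each player's mixing probability is pinned down by making the *other* player indifferent.
Bob indifferent between A and B: p·4 + (1−p)·4 = p·1 + (1−p)·9 ⟹ 4 + 0p = 9 + (-8)p ⟹ p = 5/8.
Alice indifferent between A and B: q·0 + (1−q)·9 = q·2 + (1−q)·8 ⟹ 9 + (-9)q = 8 + (-6)q ⟹ q = 1/3.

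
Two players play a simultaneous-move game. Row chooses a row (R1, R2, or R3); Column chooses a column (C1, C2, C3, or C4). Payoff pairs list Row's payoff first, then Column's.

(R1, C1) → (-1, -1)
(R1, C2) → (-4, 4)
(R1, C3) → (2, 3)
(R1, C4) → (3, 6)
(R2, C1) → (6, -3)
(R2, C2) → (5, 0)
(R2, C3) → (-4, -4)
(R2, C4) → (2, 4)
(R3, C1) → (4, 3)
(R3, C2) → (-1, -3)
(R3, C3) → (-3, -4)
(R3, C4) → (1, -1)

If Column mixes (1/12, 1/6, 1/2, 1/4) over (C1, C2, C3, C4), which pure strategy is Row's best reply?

R1

Compute Row's expected payoff from each pure strategy against the given mix.
R1: (1/12)·(-1) + (1/6)·(-4) + (1/2)·2 + (1/4)·3 = 1
R2: (1/12)·6 + (1/6)·5 + (1/2)·(-4) + (1/4)·2 = -1/6
R3: (1/12)·4 + (1/6)·(-1) + (1/2)·(-3) + (1/4)·1 = -13/12
Highest expected payoff is 1, from R1.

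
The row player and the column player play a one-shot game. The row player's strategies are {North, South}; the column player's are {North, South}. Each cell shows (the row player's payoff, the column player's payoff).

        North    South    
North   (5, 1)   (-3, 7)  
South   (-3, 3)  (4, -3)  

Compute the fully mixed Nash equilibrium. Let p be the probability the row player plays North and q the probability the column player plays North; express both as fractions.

Each player's mixing probability is pinned down by making the *other* player indifferent.
The column player indifferent between North and South: p·1 + (1−p)·3 = p·7 + (1−p)·(-3) ⟹ 3 + (-2)p = (-3) + 10p ⟹ p = 1/2.
The row player indifferent between North and South: q·5 + (1−q)·(-3) = q·(-3) + (1−q)·4 ⟹ (-3) + 8q = 4 + (-7)q ⟹ q = 7/15.

p = 1/2, q = 7/15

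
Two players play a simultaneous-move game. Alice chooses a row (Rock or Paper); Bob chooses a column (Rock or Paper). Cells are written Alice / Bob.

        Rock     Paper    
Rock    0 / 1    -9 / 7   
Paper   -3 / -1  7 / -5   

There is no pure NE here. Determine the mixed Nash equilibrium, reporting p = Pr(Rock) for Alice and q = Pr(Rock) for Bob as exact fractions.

p = 2/5, q = 16/19

Each player's mixing probability is pinned down by making the *other* player indifferent.
Bob indifferent between Rock and Paper: p·1 + (1−p)·(-1) = p·7 + (1−p)·(-5) ⟹ (-1) + 2p = (-5) + 12p ⟹ p = 2/5.
Alice indifferent between Rock and Paper: q·0 + (1−q)·(-9) = q·(-3) + (1−q)·7 ⟹ (-9) + 9q = 7 + (-10)q ⟹ q = 16/19.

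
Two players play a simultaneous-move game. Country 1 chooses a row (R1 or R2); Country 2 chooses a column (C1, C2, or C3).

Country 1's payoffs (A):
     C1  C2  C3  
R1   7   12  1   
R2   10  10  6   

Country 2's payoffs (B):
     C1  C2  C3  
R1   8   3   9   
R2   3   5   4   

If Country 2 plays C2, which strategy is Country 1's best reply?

With Country 2 fixed at C2, Country 1's payoffs are: R1 → 12, R2 → 10.
The maximum is 12, achieved by R1.

R1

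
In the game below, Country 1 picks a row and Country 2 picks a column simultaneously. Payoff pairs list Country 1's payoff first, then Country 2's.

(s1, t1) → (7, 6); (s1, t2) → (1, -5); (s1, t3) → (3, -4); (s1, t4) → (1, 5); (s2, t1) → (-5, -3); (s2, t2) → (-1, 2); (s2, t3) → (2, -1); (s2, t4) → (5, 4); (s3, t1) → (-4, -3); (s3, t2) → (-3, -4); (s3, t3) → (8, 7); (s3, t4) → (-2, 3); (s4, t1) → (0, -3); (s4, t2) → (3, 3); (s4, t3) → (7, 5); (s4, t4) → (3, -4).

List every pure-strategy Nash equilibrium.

(s1, t1), (s2, t4), and (s3, t3)

A profile is a Nash equilibrium when each player is best-responding to the other.
Country 1's best responses — vs t1: s1 (payoff 7); vs t2: s4 (payoff 3); vs t3: s3 (payoff 8); vs t4: s2 (payoff 5).
Country 2's best responses — vs s1: t1 (payoff 6); vs s2: t4 (payoff 4); vs s3: t3 (payoff 7); vs s4: t3 (payoff 5).
Mutual best responses occur at (s1, t1), (s2, t4), and (s3, t3); at each, neither player gains by switching.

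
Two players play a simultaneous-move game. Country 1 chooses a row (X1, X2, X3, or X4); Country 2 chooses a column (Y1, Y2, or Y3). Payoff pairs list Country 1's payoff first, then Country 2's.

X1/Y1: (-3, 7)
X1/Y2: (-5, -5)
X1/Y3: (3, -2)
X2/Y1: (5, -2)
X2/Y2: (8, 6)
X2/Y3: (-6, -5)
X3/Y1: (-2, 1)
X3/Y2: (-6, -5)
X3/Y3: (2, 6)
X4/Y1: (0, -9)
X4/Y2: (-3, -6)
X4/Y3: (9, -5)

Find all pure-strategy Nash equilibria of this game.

Check mutual best responses: a cell is a NE iff neither player can gain by unilaterally deviating.
Country 1's best responses — vs Y1: X2 (payoff 5); vs Y2: X2 (payoff 8); vs Y3: X4 (payoff 9).
Country 2's best responses — vs X1: Y1 (payoff 7); vs X2: Y2 (payoff 6); vs X3: Y3 (payoff 6); vs X4: Y3 (payoff -5).
Mutual best responses occur at (X2, Y2) and (X4, Y3); at each, neither player gains by switching.

(X2, Y2) and (X4, Y3)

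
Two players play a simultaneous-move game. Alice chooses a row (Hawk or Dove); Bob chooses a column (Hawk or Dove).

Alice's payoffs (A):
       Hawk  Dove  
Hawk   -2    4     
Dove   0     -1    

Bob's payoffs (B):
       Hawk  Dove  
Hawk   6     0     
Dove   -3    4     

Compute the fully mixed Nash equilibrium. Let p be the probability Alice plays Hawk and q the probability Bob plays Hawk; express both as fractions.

In a mixed NE each player is indifferent between their pure strategies, so the opponent's mix sets the indifference.
Bob indifferent between Hawk and Dove: p·6 + (1−p)·(-3) = p·0 + (1−p)·4 ⟹ (-3) + 9p = 4 + (-4)p ⟹ p = 7/13.
Alice indifferent between Hawk and Dove: q·(-2) + (1−q)·4 = q·0 + (1−q)·(-1) ⟹ 4 + (-6)q = (-1) + 1q ⟹ q = 5/7.

p = 7/13, q = 5/7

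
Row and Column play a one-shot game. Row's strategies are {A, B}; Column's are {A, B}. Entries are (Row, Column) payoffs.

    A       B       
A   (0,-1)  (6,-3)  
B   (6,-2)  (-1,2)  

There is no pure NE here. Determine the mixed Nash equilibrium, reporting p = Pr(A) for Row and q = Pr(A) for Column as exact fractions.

Each player's mixing probability is pinned down by making the *other* player indifferent.
Column indifferent between A and B: p·(-1) + (1−p)·(-2) = p·(-3) + (1−p)·2 ⟹ (-2) + 1p = 2 + (-5)p ⟹ p = 2/3.
Row indifferent between A and B: q·0 + (1−q)·6 = q·6 + (1−q)·(-1) ⟹ 6 + (-6)q = (-1) + 7q ⟹ q = 7/13.

p = 2/3, q = 7/13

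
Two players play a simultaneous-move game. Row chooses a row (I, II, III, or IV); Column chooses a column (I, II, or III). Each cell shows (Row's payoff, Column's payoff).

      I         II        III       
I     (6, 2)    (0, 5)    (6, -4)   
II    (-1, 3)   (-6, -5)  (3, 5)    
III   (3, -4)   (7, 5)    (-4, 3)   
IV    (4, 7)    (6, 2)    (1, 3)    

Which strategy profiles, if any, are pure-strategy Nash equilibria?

Check mutual best responses: a cell is a NE iff neither player can gain by unilaterally deviating.
Row's best responses — vs I: I (payoff 6); vs II: III (payoff 7); vs III: I (payoff 6).
Column's best responses — vs I: II (payoff 5); vs II: III (payoff 5); vs III: II (payoff 5); vs IV: I (payoff 7).
The only mutual best response is (III, II); neither player gains by switching there.

(III, II)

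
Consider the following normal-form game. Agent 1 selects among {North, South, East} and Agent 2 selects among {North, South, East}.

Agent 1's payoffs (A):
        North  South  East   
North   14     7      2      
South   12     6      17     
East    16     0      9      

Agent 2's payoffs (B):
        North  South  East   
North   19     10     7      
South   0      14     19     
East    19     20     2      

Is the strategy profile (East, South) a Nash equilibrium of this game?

Holding Agent 2 at South: Agent 1 gets 0 from East but could get 7 by switching to North. Agent 1 has a profitable deviation.

No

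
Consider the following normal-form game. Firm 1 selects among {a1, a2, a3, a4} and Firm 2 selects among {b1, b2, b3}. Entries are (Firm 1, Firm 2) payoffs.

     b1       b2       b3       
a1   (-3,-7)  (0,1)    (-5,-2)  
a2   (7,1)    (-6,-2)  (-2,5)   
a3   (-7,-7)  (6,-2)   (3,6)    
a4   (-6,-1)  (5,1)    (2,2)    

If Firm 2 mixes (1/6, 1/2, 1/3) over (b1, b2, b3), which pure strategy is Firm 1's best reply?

Compute Firm 1's expected payoff from each pure strategy against the given mix.
a1: (1/6)·(-3) + (1/2)·0 + (1/3)·(-5) = -13/6
a2: (1/6)·7 + (1/2)·(-6) + (1/3)·(-2) = -5/2
a3: (1/6)·(-7) + (1/2)·6 + (1/3)·3 = 17/6
a4: (1/6)·(-6) + (1/2)·5 + (1/3)·2 = 13/6
Highest expected payoff is 17/6, from a3.

a3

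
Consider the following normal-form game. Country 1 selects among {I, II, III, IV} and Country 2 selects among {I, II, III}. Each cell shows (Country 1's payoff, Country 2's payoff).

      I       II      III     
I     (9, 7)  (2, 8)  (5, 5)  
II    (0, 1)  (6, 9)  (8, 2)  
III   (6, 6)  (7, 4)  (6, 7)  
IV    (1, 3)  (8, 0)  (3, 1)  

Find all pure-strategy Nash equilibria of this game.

Check mutual best responses: a cell is a NE iff neither player can gain by unilaterally deviating.
Country 1's best responses — vs I: I (payoff 9); vs II: IV (payoff 8); vs III: II (payoff 8).
Country 2's best responses — vs I: II (payoff 8); vs II: II (payoff 9); vs III: III (payoff 7); vs IV: I (payoff 3).
No cell has both players best-responding. For instance, Country 1's best reply to II is IV, but against IV Country 2 prefers I over II.

There is no pure-strategy Nash equilibrium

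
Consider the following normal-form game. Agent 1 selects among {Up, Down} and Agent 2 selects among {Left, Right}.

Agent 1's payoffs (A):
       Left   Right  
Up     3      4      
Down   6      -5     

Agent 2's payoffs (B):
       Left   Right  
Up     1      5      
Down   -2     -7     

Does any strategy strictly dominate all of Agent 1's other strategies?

Check whether one of Agent 1's strategies beats all alternatives regardless of what the opponent does.
Up is not dominant: against Left, Down gives 6 > 3.
Down is not dominant: against Right, Up gives 4 > -5.
No single strategy is best against every opponent action.

No strictly dominant strategy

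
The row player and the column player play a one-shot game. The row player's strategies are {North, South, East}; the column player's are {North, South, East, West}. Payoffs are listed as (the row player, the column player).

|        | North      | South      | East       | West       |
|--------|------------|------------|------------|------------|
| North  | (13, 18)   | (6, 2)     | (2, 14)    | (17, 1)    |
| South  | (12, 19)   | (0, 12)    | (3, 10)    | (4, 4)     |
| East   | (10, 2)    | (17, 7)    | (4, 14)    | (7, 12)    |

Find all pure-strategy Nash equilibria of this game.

(North, North) and (East, East)

A profile is a Nash equilibrium when each player is best-responding to the other.
The row player's best responses — vs North: North (payoff 13); vs South: East (payoff 17); vs East: East (payoff 4); vs West: North (payoff 17).
The column player's best responses — vs North: North (payoff 18); vs South: North (payoff 19); vs East: East (payoff 14).
Mutual best responses occur at (North, North) and (East, East); at each, neither player gains by switching.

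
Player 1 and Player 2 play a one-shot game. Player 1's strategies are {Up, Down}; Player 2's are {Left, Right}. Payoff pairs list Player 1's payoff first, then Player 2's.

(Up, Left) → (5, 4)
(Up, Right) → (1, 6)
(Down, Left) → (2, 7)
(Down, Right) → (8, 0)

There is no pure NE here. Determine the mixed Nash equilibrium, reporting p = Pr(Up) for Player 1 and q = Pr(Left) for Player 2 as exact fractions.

p = 7/9, q = 7/10

Each player's mixing probability is pinned down by making the *other* player indifferent.
Player 2 indifferent between Left and Right: p·4 + (1−p)·7 = p·6 + (1−p)·0 ⟹ 7 + (-3)p = 0 + 6p ⟹ p = 7/9.
Player 1 indifferent between Up and Down: q·5 + (1−q)·1 = q·2 + (1−q)·8 ⟹ 1 + 4q = 8 + (-6)q ⟹ q = 7/10.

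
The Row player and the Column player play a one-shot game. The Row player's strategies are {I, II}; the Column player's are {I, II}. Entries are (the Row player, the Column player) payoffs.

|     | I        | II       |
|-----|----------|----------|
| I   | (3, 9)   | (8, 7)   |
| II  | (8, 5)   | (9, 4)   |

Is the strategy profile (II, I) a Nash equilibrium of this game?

Yes

Holding the Column player at I: the Row player gets 8 from II, versus 3 from I. No profitable deviation for the Row player.
Holding the Row player at II: the Column player gets 5 from I, versus 4 from II. No profitable deviation for the Column player either.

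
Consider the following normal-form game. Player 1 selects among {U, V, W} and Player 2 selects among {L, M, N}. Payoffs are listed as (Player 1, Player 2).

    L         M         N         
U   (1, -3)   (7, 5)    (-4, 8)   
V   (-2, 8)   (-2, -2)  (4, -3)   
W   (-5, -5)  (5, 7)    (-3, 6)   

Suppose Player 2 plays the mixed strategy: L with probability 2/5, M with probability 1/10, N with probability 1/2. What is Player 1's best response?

V

Player 1's best reply maximizes expected payoff against the mix.
U: (2/5)·1 + (1/10)·7 + (1/2)·(-4) = -9/10
V: (2/5)·(-2) + (1/10)·(-2) + (1/2)·4 = 1
W: (2/5)·(-5) + (1/10)·5 + (1/2)·(-3) = -3
Highest expected payoff is 1, from V.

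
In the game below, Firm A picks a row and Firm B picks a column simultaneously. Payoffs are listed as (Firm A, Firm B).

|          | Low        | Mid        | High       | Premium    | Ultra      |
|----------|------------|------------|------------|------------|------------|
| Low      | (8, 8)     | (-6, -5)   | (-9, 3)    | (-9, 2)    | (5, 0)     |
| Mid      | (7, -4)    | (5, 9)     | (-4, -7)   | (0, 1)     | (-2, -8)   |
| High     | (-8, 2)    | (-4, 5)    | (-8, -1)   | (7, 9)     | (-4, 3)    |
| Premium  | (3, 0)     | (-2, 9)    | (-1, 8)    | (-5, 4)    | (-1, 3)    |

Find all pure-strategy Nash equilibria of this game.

(Low, Low), (Mid, Mid), and (High, Premium)

Find each player's best response to every opponent strategy; NE are the intersections.
Firm A's best responses — vs Low: Low (payoff 8); vs Mid: Mid (payoff 5); vs High: Premium (payoff -1); vs Premium: High (payoff 7); vs Ultra: Low (payoff 5).
Firm B's best responses — vs Low: Low (payoff 8); vs Mid: Mid (payoff 9); vs High: Premium (payoff 9); vs Premium: Mid (payoff 9).
Mutual best responses occur at (Low, Low), (Mid, Mid), and (High, Premium); at each, neither player gains by switching.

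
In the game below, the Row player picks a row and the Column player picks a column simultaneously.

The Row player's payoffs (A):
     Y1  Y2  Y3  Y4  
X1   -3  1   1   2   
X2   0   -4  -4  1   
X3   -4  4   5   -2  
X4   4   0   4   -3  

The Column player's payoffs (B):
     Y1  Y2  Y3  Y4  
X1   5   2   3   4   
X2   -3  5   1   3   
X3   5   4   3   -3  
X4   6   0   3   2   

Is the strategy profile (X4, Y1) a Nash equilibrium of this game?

Holding the Column player at Y1: the Row player gets 4 from X4, versus -3 from X1, 0 from X2, -4 from X3. No profitable deviation for the Row player.
Holding the Row player at X4: the Column player gets 6 from Y1, versus 0 from Y2, 3 from Y3, 2 from Y4. No profitable deviation for the Column player either.

Yes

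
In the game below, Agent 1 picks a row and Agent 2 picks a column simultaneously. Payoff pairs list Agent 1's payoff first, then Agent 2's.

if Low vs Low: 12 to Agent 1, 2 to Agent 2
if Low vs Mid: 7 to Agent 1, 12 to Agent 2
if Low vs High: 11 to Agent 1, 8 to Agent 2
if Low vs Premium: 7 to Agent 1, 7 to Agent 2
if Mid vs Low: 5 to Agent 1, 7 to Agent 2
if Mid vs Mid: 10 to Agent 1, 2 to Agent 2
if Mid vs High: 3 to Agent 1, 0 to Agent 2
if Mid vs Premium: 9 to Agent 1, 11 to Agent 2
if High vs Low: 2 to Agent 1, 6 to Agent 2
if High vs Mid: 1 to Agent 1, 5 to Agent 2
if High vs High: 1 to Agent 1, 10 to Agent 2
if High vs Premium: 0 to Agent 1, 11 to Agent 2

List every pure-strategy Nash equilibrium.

A profile is a Nash equilibrium when each player is best-responding to the other.
Agent 1's best responses — vs Low: Low (payoff 12); vs Mid: Mid (payoff 10); vs High: Low (payoff 11); vs Premium: Mid (payoff 9).
Agent 2's best responses — vs Low: Mid (payoff 12); vs Mid: Premium (payoff 11); vs High: Premium (payoff 11).
The only mutual best response is (Mid, Premium); neither player gains by switching there.

(Mid, Premium)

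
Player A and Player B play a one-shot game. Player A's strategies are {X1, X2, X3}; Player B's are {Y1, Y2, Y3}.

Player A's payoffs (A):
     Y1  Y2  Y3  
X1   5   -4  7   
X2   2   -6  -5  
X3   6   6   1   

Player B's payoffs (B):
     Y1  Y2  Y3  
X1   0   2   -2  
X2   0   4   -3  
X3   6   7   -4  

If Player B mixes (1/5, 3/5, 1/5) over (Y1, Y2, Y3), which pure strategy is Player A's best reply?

X3

Player A's best reply maximizes expected payoff against the mix.
X1: (1/5)·5 + (3/5)·(-4) + (1/5)·7 = 0
X2: (1/5)·2 + (3/5)·(-6) + (1/5)·(-5) = -21/5
X3: (1/5)·6 + (3/5)·6 + (1/5)·1 = 5
Highest expected payoff is 5, from X3.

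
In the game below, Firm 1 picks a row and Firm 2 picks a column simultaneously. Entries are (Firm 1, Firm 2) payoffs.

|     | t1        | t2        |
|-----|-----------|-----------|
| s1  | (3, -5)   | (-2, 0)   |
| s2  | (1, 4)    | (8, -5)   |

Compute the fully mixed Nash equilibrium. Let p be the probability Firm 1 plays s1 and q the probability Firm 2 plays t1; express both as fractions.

In a mixed NE each player is indifferent between their pure strategies, so the opponent's mix sets the indifference.
Firm 2 indifferent between t1 and t2: p·(-5) + (1−p)·4 = p·0 + (1−p)·(-5) ⟹ 4 + (-9)p = (-5) + 5p ⟹ p = 9/14.
Firm 1 indifferent between s1 and s2: q·3 + (1−q)·(-2) = q·1 + (1−q)·8 ⟹ (-2) + 5q = 8 + (-7)q ⟹ q = 5/6.

p = 9/14, q = 5/6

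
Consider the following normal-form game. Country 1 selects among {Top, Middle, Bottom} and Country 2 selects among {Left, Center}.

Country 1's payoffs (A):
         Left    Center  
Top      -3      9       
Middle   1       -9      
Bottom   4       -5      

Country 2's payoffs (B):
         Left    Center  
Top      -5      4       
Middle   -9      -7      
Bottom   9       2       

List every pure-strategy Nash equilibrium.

(Top, Center) and (Bottom, Left)

Find each player's best response to every opponent strategy; NE are the intersections.
Country 1's best responses — vs Left: Bottom (payoff 4); vs Center: Top (payoff 9).
Country 2's best responses — vs Top: Center (payoff 4); vs Middle: Center (payoff -7); vs Bottom: Left (payoff 9).
Mutual best responses occur at (Top, Center) and (Bottom, Left); at each, neither player gains by switching.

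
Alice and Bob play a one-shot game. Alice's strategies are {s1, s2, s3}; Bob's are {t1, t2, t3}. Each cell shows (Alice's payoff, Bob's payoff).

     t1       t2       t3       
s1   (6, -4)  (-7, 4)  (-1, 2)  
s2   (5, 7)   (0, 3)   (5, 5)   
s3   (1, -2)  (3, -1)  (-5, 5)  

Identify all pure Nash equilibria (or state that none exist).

Find each player's best response to every opponent strategy; NE are the intersections.
Alice's best responses — vs t1: s1 (payoff 6); vs t2: s3 (payoff 3); vs t3: s2 (payoff 5).
Bob's best responses — vs s1: t2 (payoff 4); vs s2: t1 (payoff 7); vs s3: t3 (payoff 5).
No cell has both players best-responding. For instance, Alice's best reply to t1 is s1, but against s1 Bob prefers t2 over t1.

None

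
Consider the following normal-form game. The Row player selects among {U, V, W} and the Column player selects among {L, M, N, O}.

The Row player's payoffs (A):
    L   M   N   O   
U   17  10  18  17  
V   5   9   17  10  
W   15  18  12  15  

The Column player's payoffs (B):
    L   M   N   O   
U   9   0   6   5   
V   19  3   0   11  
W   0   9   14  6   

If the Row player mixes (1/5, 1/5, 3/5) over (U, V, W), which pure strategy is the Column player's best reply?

N

The Column player's best reply maximizes expected payoff against the mix.
L: (1/5)·9 + (1/5)·19 + (3/5)·0 = 28/5
M: (1/5)·0 + (1/5)·3 + (3/5)·9 = 6
N: (1/5)·6 + (1/5)·0 + (3/5)·14 = 48/5
O: (1/5)·5 + (1/5)·11 + (3/5)·6 = 34/5
Highest expected payoff is 48/5, from N.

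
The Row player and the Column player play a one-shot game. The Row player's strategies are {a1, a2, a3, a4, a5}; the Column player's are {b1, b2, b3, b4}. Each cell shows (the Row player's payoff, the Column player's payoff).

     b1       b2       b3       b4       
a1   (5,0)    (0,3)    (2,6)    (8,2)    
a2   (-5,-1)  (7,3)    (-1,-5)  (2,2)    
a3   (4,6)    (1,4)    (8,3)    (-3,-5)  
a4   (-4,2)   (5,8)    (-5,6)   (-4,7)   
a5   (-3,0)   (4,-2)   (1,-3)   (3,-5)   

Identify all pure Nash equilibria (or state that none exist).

(a2, b2)

A profile is a Nash equilibrium when each player is best-responding to the other.
The Row player's best responses — vs b1: a1 (payoff 5); vs b2: a2 (payoff 7); vs b3: a3 (payoff 8); vs b4: a1 (payoff 8).
The Column player's best responses — vs a1: b3 (payoff 6); vs a2: b2 (payoff 3); vs a3: b1 (payoff 6); vs a4: b2 (payoff 8); vs a5: b1 (payoff 0).
The only mutual best response is (a2, b2); neither player gains by switching there.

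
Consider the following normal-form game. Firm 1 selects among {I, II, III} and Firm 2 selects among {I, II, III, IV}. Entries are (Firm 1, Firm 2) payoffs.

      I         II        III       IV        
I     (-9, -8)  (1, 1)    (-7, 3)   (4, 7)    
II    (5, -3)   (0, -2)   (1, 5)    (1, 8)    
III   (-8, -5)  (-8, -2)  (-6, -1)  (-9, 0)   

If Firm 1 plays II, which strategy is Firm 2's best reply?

IV

With Firm 1 fixed at II, Firm 2's payoffs are: I → -3, II → -2, III → 5, IV → 8.
The maximum is 8, achieved by IV.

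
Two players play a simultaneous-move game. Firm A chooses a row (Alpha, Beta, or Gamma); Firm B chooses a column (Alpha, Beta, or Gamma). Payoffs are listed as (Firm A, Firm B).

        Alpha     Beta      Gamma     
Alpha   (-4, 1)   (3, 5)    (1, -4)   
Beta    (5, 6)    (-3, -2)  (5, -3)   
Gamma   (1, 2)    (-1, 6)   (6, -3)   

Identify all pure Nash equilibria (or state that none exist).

(Alpha, Beta) and (Beta, Alpha)

Check mutual best responses: a cell is a NE iff neither player can gain by unilaterally deviating.
Firm A's best responses — vs Alpha: Beta (payoff 5); vs Beta: Alpha (payoff 3); vs Gamma: Gamma (payoff 6).
Firm B's best responses — vs Alpha: Beta (payoff 5); vs Beta: Alpha (payoff 6); vs Gamma: Beta (payoff 6).
Mutual best responses occur at (Alpha, Beta) and (Beta, Alpha); at each, neither player gains by switching.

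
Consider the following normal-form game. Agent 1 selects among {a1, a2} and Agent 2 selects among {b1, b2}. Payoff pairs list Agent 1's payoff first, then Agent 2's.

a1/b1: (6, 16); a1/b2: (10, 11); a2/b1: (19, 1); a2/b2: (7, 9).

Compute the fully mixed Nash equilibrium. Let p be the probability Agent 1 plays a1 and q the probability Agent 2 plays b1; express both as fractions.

p = 8/13, q = 3/16

In a mixed NE each player is indifferent between their pure strategies, so the opponent's mix sets the indifference.
Agent 2 indifferent between b1 and b2: p·16 + (1−p)·1 = p·11 + (1−p)·9 ⟹ 1 + 15p = 9 + 2p ⟹ p = 8/13.
Agent 1 indifferent between a1 and a2: q·6 + (1−q)·10 = q·19 + (1−q)·7 ⟹ 10 + (-4)q = 7 + 12q ⟹ q = 3/16.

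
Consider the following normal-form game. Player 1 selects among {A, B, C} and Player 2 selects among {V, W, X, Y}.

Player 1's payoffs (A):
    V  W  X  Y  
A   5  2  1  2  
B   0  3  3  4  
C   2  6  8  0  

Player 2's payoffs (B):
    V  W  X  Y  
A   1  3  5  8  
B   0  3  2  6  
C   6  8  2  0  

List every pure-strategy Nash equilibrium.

A profile is a Nash equilibrium when each player is best-responding to the other.
Player 1's best responses — vs V: A (payoff 5); vs W: C (payoff 6); vs X: C (payoff 8); vs Y: B (payoff 4).
Player 2's best responses — vs A: Y (payoff 8); vs B: Y (payoff 6); vs C: W (payoff 8).
Mutual best responses occur at (B, Y) and (C, W); at each, neither player gains by switching.

(B, Y) and (C, W)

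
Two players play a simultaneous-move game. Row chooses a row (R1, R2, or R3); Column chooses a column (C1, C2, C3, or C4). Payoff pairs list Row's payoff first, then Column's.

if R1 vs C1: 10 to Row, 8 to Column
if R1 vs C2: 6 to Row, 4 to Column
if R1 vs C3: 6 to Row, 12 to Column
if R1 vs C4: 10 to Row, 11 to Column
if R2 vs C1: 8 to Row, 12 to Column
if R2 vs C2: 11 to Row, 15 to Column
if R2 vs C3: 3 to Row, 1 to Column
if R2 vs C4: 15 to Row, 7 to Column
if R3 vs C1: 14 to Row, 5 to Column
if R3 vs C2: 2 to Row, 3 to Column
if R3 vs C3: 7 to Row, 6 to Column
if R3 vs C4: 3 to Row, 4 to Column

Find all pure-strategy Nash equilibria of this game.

A profile is a Nash equilibrium when each player is best-responding to the other.
Row's best responses — vs C1: R3 (payoff 14); vs C2: R2 (payoff 11); vs C3: R3 (payoff 7); vs C4: R2 (payoff 15).
Column's best responses — vs R1: C3 (payoff 12); vs R2: C2 (payoff 15); vs R3: C3 (payoff 6).
Mutual best responses occur at (R2, C2) and (R3, C3); at each, neither player gains by switching.

(R2, C2) and (R3, C3)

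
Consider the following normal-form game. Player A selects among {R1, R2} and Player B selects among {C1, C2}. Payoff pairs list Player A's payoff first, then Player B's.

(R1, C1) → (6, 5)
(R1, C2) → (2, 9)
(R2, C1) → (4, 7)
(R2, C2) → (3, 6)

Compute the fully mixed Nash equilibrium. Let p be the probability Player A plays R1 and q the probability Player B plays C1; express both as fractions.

In a mixed NE each player is indifferent between their pure strategies, so the opponent's mix sets the indifference.
Player B indifferent between C1 and C2: p·5 + (1−p)·7 = p·9 + (1−p)·6 ⟹ 7 + (-2)p = 6 + 3p ⟹ p = 1/5.
Player A indifferent between R1 and R2: q·6 + (1−q)·2 = q·4 + (1−q)·3 ⟹ 2 + 4q = 3 + 1q ⟹ q = 1/3.

p = 1/5, q = 1/3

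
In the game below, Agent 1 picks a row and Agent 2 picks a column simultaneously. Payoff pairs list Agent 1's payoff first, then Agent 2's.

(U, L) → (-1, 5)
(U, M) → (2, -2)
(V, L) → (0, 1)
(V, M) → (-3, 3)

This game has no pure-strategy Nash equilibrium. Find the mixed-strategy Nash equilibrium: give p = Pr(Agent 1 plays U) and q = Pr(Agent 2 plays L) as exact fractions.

p = 2/9, q = 5/6

In a mixed NE each player is indifferent between their pure strategies, so the opponent's mix sets the indifference.
Agent 2 indifferent between L and M: p·5 + (1−p)·1 = p·(-2) + (1−p)·3 ⟹ 1 + 4p = 3 + (-5)p ⟹ p = 2/9.
Agent 1 indifferent between U and V: q·(-1) + (1−q)·2 = q·0 + (1−q)·(-3) ⟹ 2 + (-3)q = (-3) + 3q ⟹ q = 5/6.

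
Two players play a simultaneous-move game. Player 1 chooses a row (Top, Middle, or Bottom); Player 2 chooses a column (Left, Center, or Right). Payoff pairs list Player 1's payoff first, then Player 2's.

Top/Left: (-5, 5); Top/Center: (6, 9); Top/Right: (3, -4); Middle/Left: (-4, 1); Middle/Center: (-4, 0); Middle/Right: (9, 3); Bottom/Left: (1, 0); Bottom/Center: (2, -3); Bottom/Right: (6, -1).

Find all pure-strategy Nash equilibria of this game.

A profile is a Nash equilibrium when each player is best-responding to the other.
Player 1's best responses — vs Left: Bottom (payoff 1); vs Center: Top (payoff 6); vs Right: Middle (payoff 9).
Player 2's best responses — vs Top: Center (payoff 9); vs Middle: Right (payoff 3); vs Bottom: Left (payoff 0).
Mutual best responses occur at (Top, Center), (Middle, Right), and (Bottom, Left); at each, neither player gains by switching.

(Top, Center), (Middle, Right), and (Bottom, Left)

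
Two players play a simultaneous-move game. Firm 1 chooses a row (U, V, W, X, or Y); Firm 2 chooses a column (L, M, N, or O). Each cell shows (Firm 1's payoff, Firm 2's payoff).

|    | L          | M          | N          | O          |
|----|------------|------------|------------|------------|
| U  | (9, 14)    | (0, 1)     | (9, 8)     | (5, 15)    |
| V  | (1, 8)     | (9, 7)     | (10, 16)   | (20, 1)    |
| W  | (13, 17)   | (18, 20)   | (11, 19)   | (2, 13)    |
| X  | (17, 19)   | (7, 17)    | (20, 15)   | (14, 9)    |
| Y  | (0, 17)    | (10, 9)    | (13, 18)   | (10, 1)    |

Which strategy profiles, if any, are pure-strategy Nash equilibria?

Find each player's best response to every opponent strategy; NE are the intersections.
Firm 1's best responses — vs L: X (payoff 17); vs M: W (payoff 18); vs N: X (payoff 20); vs O: V (payoff 20).
Firm 2's best responses — vs U: O (payoff 15); vs V: N (payoff 16); vs W: M (payoff 20); vs X: L (payoff 19); vs Y: N (payoff 18).
Mutual best responses occur at (W, M) and (X, L); at each, neither player gains by switching.

(W, M) and (X, L)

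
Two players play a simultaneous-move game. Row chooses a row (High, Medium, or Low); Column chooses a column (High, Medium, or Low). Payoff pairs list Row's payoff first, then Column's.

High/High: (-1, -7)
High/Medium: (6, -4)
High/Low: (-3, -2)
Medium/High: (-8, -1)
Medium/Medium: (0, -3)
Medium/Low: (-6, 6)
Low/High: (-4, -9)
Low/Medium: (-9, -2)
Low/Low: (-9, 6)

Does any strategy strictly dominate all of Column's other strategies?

Low

Check whether one of Column's strategies beats all alternatives regardless of what the opponent does.
Low strictly dominates: vs High: -2 > each of {-7, -4}; vs Medium: 6 > each of {-1, -3}; vs Low: 6 > each of {-9, -2}.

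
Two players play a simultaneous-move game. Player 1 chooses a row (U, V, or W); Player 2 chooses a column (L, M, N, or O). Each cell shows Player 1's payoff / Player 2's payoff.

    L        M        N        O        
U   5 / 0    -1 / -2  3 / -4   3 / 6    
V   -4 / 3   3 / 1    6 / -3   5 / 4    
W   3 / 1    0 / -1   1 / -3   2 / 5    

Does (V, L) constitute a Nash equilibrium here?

No

Holding Player 2 at L: Player 1 gets -4 from V but could get 5 by switching to U. Player 1 has a profitable deviation.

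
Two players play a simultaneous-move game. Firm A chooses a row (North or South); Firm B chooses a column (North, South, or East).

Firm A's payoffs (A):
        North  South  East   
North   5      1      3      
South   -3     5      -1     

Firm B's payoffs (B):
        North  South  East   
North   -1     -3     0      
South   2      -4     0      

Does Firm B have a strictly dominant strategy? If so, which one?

None

A strategy is strictly dominant if it gives Firm B a strictly higher payoff than every other strategy, against every choice by the opponent.
North is not dominant: against North, East gives 0 > -1.
South is not dominant: against North, North gives -1 > -3.
East is not dominant: against South, North gives 2 > 0.
No single strategy is best against every opponent action.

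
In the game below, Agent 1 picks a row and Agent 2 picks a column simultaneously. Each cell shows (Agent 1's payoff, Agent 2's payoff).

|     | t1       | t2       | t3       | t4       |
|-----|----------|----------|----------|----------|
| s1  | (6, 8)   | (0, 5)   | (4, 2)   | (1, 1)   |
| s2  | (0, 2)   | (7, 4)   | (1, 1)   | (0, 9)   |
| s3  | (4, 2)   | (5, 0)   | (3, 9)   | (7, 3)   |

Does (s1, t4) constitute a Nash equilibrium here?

No

Holding Agent 2 at t4: Agent 1 gets 1 from s1 but could get 7 by switching to s3. Agent 1 has a profitable deviation.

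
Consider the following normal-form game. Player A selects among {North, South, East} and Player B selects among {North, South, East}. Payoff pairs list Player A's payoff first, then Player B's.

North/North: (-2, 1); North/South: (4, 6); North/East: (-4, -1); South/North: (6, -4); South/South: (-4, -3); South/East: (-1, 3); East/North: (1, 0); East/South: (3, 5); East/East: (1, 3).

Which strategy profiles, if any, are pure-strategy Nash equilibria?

(North, South)

Check mutual best responses: a cell is a NE iff neither player can gain by unilaterally deviating.
Player A's best responses — vs North: South (payoff 6); vs South: North (payoff 4); vs East: East (payoff 1).
Player B's best responses — vs North: South (payoff 6); vs South: East (payoff 3); vs East: South (payoff 5).
The only mutual best response is (North, South); neither player gains by switching there.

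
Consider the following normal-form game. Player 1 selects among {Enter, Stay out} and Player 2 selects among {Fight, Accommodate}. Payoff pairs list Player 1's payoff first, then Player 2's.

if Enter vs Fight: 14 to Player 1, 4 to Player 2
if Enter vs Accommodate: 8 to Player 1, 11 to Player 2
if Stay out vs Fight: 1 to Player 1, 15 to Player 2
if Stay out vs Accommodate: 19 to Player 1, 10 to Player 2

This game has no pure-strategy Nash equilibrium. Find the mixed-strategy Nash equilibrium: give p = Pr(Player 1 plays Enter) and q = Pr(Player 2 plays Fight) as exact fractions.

p = 5/12, q = 11/24

Each player's mixing probability is pinned down by making the *other* player indifferent.
Player 2 indifferent between Fight and Accommodate: p·4 + (1−p)·15 = p·11 + (1−p)·10 ⟹ 15 + (-11)p = 10 + 1p ⟹ p = 5/12.
Player 1 indifferent between Enter and Stay out: q·14 + (1−q)·8 = q·1 + (1−q)·19 ⟹ 8 + 6q = 19 + (-18)q ⟹ q = 11/24.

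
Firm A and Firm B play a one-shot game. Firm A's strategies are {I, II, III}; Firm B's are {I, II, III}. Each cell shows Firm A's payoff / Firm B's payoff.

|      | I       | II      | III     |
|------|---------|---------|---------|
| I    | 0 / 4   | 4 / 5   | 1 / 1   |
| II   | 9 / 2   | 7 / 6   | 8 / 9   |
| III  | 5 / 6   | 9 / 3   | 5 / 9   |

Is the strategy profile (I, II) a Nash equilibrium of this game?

No

Holding Firm B at II: Firm A gets 4 from I but could get 9 by switching to III. Firm A has a profitable deviation.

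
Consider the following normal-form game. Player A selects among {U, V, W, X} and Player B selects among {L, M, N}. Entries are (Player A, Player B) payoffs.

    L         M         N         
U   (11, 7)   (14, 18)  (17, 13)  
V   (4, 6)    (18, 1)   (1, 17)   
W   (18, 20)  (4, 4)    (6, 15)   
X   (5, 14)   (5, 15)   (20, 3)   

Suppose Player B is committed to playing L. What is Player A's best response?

W

With Player B fixed at L, Player A's payoffs are: U → 11, V → 4, W → 18, X → 5.
The maximum is 18, achieved by W.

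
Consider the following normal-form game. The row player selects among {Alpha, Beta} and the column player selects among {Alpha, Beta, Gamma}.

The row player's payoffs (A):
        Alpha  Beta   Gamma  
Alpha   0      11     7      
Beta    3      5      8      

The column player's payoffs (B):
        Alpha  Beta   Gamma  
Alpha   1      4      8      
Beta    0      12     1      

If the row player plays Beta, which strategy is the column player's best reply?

With the row player fixed at Beta, the column player's payoffs are: Alpha → 0, Beta → 12, Gamma → 1.
The maximum is 12, achieved by Beta.

Beta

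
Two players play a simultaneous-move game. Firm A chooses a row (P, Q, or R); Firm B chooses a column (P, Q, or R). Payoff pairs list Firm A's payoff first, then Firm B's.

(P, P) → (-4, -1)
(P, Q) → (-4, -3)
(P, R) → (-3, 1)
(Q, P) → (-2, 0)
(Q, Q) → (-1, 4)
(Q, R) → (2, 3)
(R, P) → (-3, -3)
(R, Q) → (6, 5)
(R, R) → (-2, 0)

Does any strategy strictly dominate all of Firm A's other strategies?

Check whether one of Firm A's strategies beats all alternatives regardless of what the opponent does.
P is not dominant: against P, Q gives -2 > -4.
Q is not dominant: against Q, R gives 6 > -1.
R is not dominant: against P, Q gives -2 > -3.
No single strategy is best against every opponent action.

None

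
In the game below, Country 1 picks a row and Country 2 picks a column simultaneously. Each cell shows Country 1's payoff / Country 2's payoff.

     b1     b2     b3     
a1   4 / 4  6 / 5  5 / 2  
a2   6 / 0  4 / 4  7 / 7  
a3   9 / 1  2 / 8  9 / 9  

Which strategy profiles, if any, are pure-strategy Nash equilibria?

A profile is a Nash equilibrium when each player is best-responding to the other.
Country 1's best responses — vs b1: a3 (payoff 9); vs b2: a1 (payoff 6); vs b3: a3 (payoff 9).
Country 2's best responses — vs a1: b2 (payoff 5); vs a2: b3 (payoff 7); vs a3: b3 (payoff 9).
Mutual best responses occur at (a1, b2) and (a3, b3); at each, neither player gains by switching.

(a1, b2) and (a3, b3)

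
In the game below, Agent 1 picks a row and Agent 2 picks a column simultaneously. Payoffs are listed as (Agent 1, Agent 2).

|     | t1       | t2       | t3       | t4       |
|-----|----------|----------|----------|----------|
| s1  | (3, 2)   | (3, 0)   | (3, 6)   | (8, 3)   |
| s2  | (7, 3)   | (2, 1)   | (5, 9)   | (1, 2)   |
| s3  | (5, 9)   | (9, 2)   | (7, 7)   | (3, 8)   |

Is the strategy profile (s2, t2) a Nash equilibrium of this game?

Holding Agent 2 at t2: Agent 1 gets 2 from s2 but could get 9 by switching to s3. Agent 1 has a profitable deviation.

No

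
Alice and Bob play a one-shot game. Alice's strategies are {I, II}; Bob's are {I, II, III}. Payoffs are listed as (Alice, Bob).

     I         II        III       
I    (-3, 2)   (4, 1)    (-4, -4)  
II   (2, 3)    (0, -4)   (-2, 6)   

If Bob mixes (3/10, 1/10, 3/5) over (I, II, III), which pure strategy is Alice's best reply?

Alice's best reply maximizes expected payoff against the mix.
I: (3/10)·(-3) + (1/10)·4 + (3/5)·(-4) = -29/10
II: (3/10)·2 + (1/10)·0 + (3/5)·(-2) = -3/5
Highest expected payoff is -3/5, from II.

II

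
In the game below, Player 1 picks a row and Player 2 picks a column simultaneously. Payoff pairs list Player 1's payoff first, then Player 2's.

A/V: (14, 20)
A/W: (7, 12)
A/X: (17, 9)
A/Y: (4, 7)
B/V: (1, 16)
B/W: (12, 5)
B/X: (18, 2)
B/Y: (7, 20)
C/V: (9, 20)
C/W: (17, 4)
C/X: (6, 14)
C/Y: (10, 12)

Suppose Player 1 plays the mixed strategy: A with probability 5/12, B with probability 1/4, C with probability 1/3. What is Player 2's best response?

Player 2's best reply maximizes expected payoff against the mix.
V: (5/12)·20 + (1/4)·16 + (1/3)·20 = 19
W: (5/12)·12 + (1/4)·5 + (1/3)·4 = 91/12
X: (5/12)·9 + (1/4)·2 + (1/3)·14 = 107/12
Y: (5/12)·7 + (1/4)·20 + (1/3)·12 = 143/12
Highest expected payoff is 19, from V.

V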